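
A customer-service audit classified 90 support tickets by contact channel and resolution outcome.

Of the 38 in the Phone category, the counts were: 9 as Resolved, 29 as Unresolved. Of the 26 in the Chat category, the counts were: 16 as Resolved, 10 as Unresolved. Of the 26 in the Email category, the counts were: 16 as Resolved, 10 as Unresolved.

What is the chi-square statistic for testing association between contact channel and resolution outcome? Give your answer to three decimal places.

Row totals: 38, 26, 26. Column totals: 41, 49. Grand total N = 90.
Expected counts (row total × column total / N):
  Phone, Resolved: 38×41/90 = 17.3111
  Phone, Unresolved: 38×49/90 = 20.6889
  Chat, Resolved: 26×41/90 = 11.8444
  Chat, Unresolved: 26×49/90 = 14.1556
  Email, Resolved: 26×41/90 = 11.8444
  Email, Unresolved: 26×49/90 = 14.1556
Contributions (O − E)²/E:
  (9 − 17.3111)²/17.3111 = 3.9902
  (29 − 20.6889)²/20.6889 = 3.3387
  (16 − 11.8444)²/11.8444 = 1.4580
  (10 − 14.1556)²/14.1556 = 1.2199
  (16 − 11.8444)²/11.8444 = 1.4580
  (10 − 14.1556)²/14.1556 = 1.2199
χ² = 3.9902 + 3.3387 + 1.4580 + 1.2199 + 1.4580 + 1.2199 = 12.685

12.685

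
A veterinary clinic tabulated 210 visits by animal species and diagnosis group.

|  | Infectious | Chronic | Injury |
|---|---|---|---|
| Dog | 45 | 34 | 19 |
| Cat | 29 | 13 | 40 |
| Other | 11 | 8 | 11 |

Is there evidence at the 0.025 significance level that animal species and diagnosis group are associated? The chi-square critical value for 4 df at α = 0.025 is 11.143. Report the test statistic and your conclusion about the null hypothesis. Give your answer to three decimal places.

19.095; reject H₀

Row totals: 98, 82, 30. Column totals: 85, 55, 70. Grand total N = 210.
Expected counts (row total × column total / N):
  Dog, Infectious: 98×85/210 = 39.6667
  Dog, Chronic: 98×55/210 = 25.6667
  Dog, Injury: 98×70/210 = 32.6667
  Cat, Infectious: 82×85/210 = 33.1905
  Cat, Chronic: 82×55/210 = 21.4762
  Cat, Injury: 82×70/210 = 27.3333
  Other, Infectious: 30×85/210 = 12.1429
  Other, Chronic: 30×55/210 = 7.8571
  Other, Injury: 30×70/210 = 10.0000
Contributions (O − E)²/E:
  (45 − 39.6667)²/39.6667 = 0.7171
  (34 − 25.6667)²/25.6667 = 2.7056
  (19 − 32.6667)²/32.6667 = 5.7177
  (29 − 33.1905)²/33.1905 = 0.5291
  (13 − 21.4762)²/21.4762 = 3.3454
  (40 − 27.3333)²/27.3333 = 5.8700
  (11 − 12.1429)²/12.1429 = 0.1076
  (8 − 7.8571)²/7.8571 = 0.0026
  (11 − 10.0000)²/10.0000 = 0.1000
χ² = 0.7171 + 2.7056 + 5.7177 + 0.5291 + 3.3454 + 5.8700 + 0.1076 + 0.0026 + 0.1000 = 19.095
df = (3−1)(3−1) = 4. Since 19.095 > 11.143, reject the null hypothesis of independence at α = 0.025.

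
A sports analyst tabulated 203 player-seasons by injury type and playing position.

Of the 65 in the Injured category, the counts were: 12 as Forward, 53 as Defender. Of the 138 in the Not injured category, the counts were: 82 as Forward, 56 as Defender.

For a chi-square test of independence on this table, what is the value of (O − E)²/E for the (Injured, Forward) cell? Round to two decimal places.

10.88

Row total (Injured) = 65; column total (Forward) = 94; N = 203.
Expected count E = 65 × 94 / 203 = 30.0985.
Contribution = (O − E)²/E = (12 − 30.0985)² / 30.0985 = 10.88.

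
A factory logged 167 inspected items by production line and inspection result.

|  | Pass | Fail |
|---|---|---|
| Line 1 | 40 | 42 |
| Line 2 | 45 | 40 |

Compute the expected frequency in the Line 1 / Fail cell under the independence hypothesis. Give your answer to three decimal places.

Row total (Line 1) = 82; column total (Fail) = 82; grand total N = 167.
Expected count = (row total × column total) / N = 82 × 82 / 167 = 40.263.

40.263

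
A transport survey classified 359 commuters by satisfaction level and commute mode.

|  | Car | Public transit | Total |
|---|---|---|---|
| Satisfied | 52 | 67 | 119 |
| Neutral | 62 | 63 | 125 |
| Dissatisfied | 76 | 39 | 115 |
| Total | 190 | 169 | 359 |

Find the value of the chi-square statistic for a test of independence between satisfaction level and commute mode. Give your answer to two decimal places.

12.62

Grand total N = 359.
Expected counts (row total × column total / N):
  Satisfied, Car: 119×190/359 = 62.981
  Satisfied, Public transit: 119×169/359 = 56.019
  Neutral, Car: 125×190/359 = 66.156
  Neutral, Public transit: 125×169/359 = 58.844
  Dissatisfied, Car: 115×190/359 = 60.864
  Dissatisfied, Public transit: 115×169/359 = 54.136
Contributions (O − E)²/E:
  (52 − 62.981)²/62.981 = 1.9146
  (67 − 56.019)²/56.019 = 2.1525
  (62 − 66.156)²/66.156 = 0.2611
  (63 − 58.844)²/58.844 = 0.2935
  (76 − 60.864)²/60.864 = 3.7641
  (39 − 54.136)²/54.136 = 4.2319
χ² = 1.9146 + 2.1525 + 0.2611 + 0.2935 + 3.7641 + 4.2319 = 12.62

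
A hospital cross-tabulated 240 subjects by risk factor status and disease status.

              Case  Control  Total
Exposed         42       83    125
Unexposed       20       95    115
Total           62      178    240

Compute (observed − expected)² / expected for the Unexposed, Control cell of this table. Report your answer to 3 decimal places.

1.105

Row total (Unexposed) = 115; column total (Control) = 178; N = 240.
Expected count E = 115 × 178 / 240 = 85.2917.
Contribution = (O − E)²/E = (95 − 85.2917)² / 85.2917 = 1.105.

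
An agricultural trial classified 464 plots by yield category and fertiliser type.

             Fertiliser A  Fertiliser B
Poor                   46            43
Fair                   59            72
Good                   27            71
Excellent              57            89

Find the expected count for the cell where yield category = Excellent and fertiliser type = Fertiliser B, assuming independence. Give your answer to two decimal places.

86.53

Row total (Excellent) = 146; column total (Fertiliser B) = 275; grand total N = 464.
Expected count = (row total × column total) / N = 146 × 275 / 464 = 86.53.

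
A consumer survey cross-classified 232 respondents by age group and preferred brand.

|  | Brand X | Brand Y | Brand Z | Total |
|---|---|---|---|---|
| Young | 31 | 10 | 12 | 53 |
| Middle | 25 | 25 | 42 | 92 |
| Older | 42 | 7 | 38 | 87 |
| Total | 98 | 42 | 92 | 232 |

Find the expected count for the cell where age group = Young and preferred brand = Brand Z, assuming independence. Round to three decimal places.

Row total (Young) = 53; column total (Brand Z) = 92; grand total N = 232.
Expected count = (row total × column total) / N = 53 × 92 / 232 = 21.017.

21.017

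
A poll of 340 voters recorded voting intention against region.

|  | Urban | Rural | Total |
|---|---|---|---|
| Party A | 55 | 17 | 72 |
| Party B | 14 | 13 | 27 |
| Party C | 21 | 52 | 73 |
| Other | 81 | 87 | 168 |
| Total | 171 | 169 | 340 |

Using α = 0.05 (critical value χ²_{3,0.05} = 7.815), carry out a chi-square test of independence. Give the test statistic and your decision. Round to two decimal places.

33.46; reject H₀

Grand total N = 340.
Expected counts (row total × column total / N):
  Party A, Urban: 72×171/340 = 36.212
  Party A, Rural: 72×169/340 = 35.788
  Party B, Urban: 27×171/340 = 13.579
  Party B, Rural: 27×169/340 = 13.421
  Party C, Urban: 73×171/340 = 36.715
  Party C, Rural: 73×169/340 = 36.285
  Other, Urban: 168×171/340 = 84.494
  Other, Rural: 168×169/340 = 83.506
Contributions (O − E)²/E:
  (55 − 36.212)²/36.212 = 9.7478
  (17 − 35.788)²/35.788 = 9.8633
  (14 − 13.579)²/13.579 = 0.0131
  (13 − 13.421)²/13.421 = 0.0132
  (21 − 36.715)²/36.715 = 6.7264
  (52 − 36.285)²/36.285 = 6.8062
  (81 − 84.494)²/84.494 = 0.1445
  (87 − 83.506)²/83.506 = 0.1462
χ² = 9.7478 + 9.8633 + 0.0131 + 0.0132 + 6.7264 + 6.8062 + 0.1445 + 0.1462 = 33.46
df = (4−1)(2−1) = 3. Since 33.46 > 7.815, reject the null hypothesis of independence at α = 0.05.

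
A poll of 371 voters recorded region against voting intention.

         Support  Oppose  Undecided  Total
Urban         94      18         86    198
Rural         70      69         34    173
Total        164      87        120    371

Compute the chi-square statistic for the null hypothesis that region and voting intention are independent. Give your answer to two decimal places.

54.50

Grand total N = 371.
Expected counts (row total × column total / N):
  Urban, Support: 198×164/371 = 87.52561
  Urban, Oppose: 198×87/371 = 46.43127
  Urban, Undecided: 198×120/371 = 64.04313
  Rural, Support: 173×164/371 = 76.47439
  Rural, Oppose: 173×87/371 = 40.56873
  Rural, Undecided: 173×120/371 = 55.95687
Contributions (O − E)²/E:
  (94 − 87.52561)²/87.52561 = 0.4789
  (18 − 46.43127)²/46.43127 = 17.4093
  (86 − 64.04313)²/64.04313 = 7.5278
  (70 − 76.47439)²/76.47439 = 0.5481
  (69 − 40.56873)²/40.56873 = 19.9251
  (34 − 55.95687)²/55.95687 = 8.6156
χ² = 0.4789 + 17.4093 + 7.5278 + 0.5481 + 19.9251 + 8.6156 = 54.50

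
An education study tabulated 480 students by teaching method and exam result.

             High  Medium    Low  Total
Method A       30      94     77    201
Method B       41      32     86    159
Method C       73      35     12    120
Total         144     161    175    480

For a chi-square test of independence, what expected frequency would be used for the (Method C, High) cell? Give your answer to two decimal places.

Row total (Method C) = 120; column total (High) = 144; grand total N = 480.
Expected count = (row total × column total) / N = 120 × 144 / 480 = 36.00.

36.00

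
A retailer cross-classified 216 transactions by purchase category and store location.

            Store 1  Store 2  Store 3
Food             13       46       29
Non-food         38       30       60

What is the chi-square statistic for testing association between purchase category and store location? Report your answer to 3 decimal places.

19.689

Row totals: 88, 128. Column totals: 51, 76, 89. Grand total N = 216.
Expected counts (row total × column total / N):
  Food, Store 1: 88×51/216 = 20.7778
  Food, Store 2: 88×76/216 = 30.9630
  Food, Store 3: 88×89/216 = 36.2593
  Non-food, Store 1: 128×51/216 = 30.2222
  Non-food, Store 2: 128×76/216 = 45.0370
  Non-food, Store 3: 128×89/216 = 52.7407
Contributions (O − E)²/E:
  (13 − 20.7778)²/20.7778 = 2.9115
  (46 − 30.9630)²/30.9630 = 7.3026
  (29 − 36.2593)²/36.2593 = 1.4533
  (38 − 30.2222)²/30.2222 = 2.0016
  (30 − 45.0370)²/45.0370 = 5.0206
  (60 − 52.7407)²/52.7407 = 0.9992
χ² = 2.9115 + 7.3026 + 1.4533 + 2.0016 + 5.0206 + 0.9992 = 19.689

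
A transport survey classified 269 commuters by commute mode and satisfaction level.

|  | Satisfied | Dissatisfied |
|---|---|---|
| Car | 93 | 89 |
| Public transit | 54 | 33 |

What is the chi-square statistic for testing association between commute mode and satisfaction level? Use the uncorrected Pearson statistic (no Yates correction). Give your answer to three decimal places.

2.858

Row totals: 182, 87. Column totals: 147, 122. Grand total N = 269.
Expected counts (row total × column total / N):
  Car, Satisfied: 182×147/269 = 99.4572
  Car, Dissatisfied: 182×122/269 = 82.5428
  Public transit, Satisfied: 87×147/269 = 47.5428
  Public transit, Dissatisfied: 87×122/269 = 39.4572
Contributions (O − E)²/E:
  (93 − 99.4572)²/99.4572 = 0.4192
  (89 − 82.5428)²/82.5428 = 0.5051
  (54 − 47.5428)²/47.5428 = 0.8770
  (33 − 39.4572)²/39.4572 = 1.0567
χ² = 0.4192 + 0.5051 + 0.8770 + 1.0567 = 2.858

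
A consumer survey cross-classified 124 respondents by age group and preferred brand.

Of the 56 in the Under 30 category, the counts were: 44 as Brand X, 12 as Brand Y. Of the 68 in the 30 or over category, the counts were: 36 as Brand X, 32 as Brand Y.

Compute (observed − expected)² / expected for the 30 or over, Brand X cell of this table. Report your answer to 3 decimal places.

Row total (30 or over) = 68; column total (Brand X) = 80; N = 124.
Expected count E = 68 × 80 / 124 = 43.8710.
Contribution = (O − E)²/E = (36 − 43.8710)² / 43.8710 = 1.412.

1.412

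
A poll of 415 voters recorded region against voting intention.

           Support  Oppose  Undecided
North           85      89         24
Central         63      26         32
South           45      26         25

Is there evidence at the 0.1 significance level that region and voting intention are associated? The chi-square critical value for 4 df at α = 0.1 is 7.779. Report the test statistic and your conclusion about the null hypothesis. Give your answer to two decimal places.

25.89; reject H₀

Row totals: 198, 121, 96. Column totals: 193, 141, 81. Grand total N = 415.
Expected counts (row total × column total / N):
  North, Support: 198×193/415 = 92.082
  North, Oppose: 198×141/415 = 67.272
  North, Undecided: 198×81/415 = 38.646
  Central, Support: 121×193/415 = 56.272
  Central, Oppose: 121×141/415 = 41.111
  Central, Undecided: 121×81/415 = 23.617
  South, Support: 96×193/415 = 44.646
  South, Oppose: 96×141/415 = 32.617
  South, Undecided: 96×81/415 = 18.737
Contributions (O − E)²/E:
  (85 − 92.082)²/92.082 = 0.5447
  (89 − 67.272)²/67.272 = 7.0179
  (24 − 38.646)²/38.646 = 5.5505
  (63 − 56.272)²/56.272 = 0.8044
  (26 − 41.111)²/41.111 = 5.5543
  (32 − 23.617)²/23.617 = 2.9756
  (45 − 44.646)²/44.646 = 0.0028
  (26 − 32.617)²/32.617 = 1.3424
  (25 − 18.737)²/18.737 = 2.0935
χ² = 0.5447 + 7.0179 + 5.5505 + 0.8044 + 5.5543 + 2.9756 + 0.0028 + 1.3424 + 2.0935 = 25.89
df = (3−1)(3−1) = 4. Since 25.89 > 7.779, reject the null hypothesis of independence at α = 0.1.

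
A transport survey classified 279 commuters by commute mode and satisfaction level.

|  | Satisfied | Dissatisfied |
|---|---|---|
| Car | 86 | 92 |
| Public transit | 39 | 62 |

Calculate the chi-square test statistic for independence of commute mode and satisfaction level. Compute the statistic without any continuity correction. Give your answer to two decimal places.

Row totals: 178, 101. Column totals: 125, 154. Grand total N = 279.
Expected counts (row total × column total / N):
  Car, Satisfied: 178×125/279 = 79.749
  Car, Dissatisfied: 178×154/279 = 98.251
  Public transit, Satisfied: 101×125/279 = 45.251
  Public transit, Dissatisfied: 101×154/279 = 55.749
Contributions (O − E)²/E:
  (86 − 79.749)²/79.749 = 0.4900
  (92 − 98.251)²/98.251 = 0.3977
  (39 − 45.251)²/45.251 = 0.8635
  (62 − 55.749)²/55.749 = 0.7009
χ² = 0.4900 + 0.3977 + 0.8635 + 0.7009 = 2.45

2.45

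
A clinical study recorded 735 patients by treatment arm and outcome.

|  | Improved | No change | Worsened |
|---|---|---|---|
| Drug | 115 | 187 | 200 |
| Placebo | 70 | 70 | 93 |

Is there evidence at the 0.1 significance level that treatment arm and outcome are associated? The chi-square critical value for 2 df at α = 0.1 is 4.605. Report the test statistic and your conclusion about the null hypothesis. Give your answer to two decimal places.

5.58; reject H₀

Row totals: 502, 233. Column totals: 185, 257, 293. Grand total N = 735.
Expected counts (row total × column total / N):
  Drug, Improved: 502×185/735 = 126.354
  Drug, No change: 502×257/735 = 175.529
  Drug, Worsened: 502×293/735 = 200.117
  Placebo, Improved: 233×185/735 = 58.646
  Placebo, No change: 233×257/735 = 81.471
  Placebo, Worsened: 233×293/735 = 92.883
Contributions (O − E)²/E:
  (115 − 126.354)²/126.354 = 1.0203
  (187 − 175.529)²/175.529 = 0.7496
  (200 − 200.117)²/200.117 = 0.0001
  (70 − 58.646)²/58.646 = 2.1982
  (70 − 81.471)²/81.471 = 1.6151
  (93 − 92.883)²/92.883 = 0.0001
χ² = 1.0203 + 0.7496 + 0.0001 + 2.1982 + 1.6151 + 0.0001 = 5.58
df = (2−1)(3−1) = 2. Since 5.58 > 4.605, reject the null hypothesis of independence at α = 0.1.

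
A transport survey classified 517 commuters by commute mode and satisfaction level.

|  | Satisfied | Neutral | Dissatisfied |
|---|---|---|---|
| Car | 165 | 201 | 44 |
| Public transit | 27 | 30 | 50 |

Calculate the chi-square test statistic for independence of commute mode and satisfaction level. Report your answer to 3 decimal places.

73.988

Row totals: 410, 107. Column totals: 192, 231, 94. Grand total N = 517.
Expected counts (row total × column total / N):
  Car, Satisfied: 410×192/517 = 152.26306
  Car, Neutral: 410×231/517 = 183.19149
  Car, Dissatisfied: 410×94/517 = 74.54545
  Public transit, Satisfied: 107×192/517 = 39.73694
  Public transit, Neutral: 107×231/517 = 47.80851
  Public transit, Dissatisfied: 107×94/517 = 19.45455
Contributions (O − E)²/E:
  (165 − 152.26306)²/152.26306 = 1.0655
  (201 − 183.19149)²/183.19149 = 1.7312
  (44 − 74.54545)²/74.54545 = 12.5162
  (27 − 39.73694)²/39.73694 = 4.0826
  (30 − 47.80851)²/47.80851 = 6.6336
  (50 − 19.45455)²/19.45455 = 47.9592
χ² = 1.0655 + 1.7312 + 12.5162 + 4.0826 + 6.6336 + 47.9592 = 73.988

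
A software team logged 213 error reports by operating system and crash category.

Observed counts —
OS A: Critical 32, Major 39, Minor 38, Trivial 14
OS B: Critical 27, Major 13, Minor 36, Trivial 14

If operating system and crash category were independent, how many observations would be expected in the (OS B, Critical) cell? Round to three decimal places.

Row total (OS B) = 90; column total (Critical) = 59; grand total N = 213.
Expected count = (row total × column total) / N = 90 × 59 / 213 = 24.930.

24.930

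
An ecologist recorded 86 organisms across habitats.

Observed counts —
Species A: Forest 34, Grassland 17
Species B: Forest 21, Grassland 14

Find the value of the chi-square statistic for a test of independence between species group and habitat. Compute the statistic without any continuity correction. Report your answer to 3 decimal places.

0.400

Row totals: 51, 35. Column totals: 55, 31. Grand total N = 86.
Expected counts (row total × column total / N):
  Species A, Forest: 51×55/86 = 32.6163
  Species A, Grassland: 51×31/86 = 18.3837
  Species B, Forest: 35×55/86 = 22.3837
  Species B, Grassland: 35×31/86 = 12.6163
Contributions (O − E)²/E:
  (34 − 32.6163)²/32.6163 = 0.0587
  (17 − 18.3837)²/18.3837 = 0.1041
  (21 − 22.3837)²/22.3837 = 0.0855
  (14 − 12.6163)²/12.6163 = 0.1518
χ² = 0.0587 + 0.1041 + 0.0855 + 0.1518 = 0.400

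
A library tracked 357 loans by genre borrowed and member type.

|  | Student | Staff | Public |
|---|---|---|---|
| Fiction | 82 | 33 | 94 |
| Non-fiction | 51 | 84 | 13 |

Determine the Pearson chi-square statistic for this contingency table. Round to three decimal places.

82.768

Row totals: 209, 148. Column totals: 133, 117, 107. Grand total N = 357.
Expected counts (row total × column total / N):
  Fiction, Student: 209×133/357 = 77.86275
  Fiction, Staff: 209×117/357 = 68.49580
  Fiction, Public: 209×107/357 = 62.64146
  Non-fiction, Student: 148×133/357 = 55.13725
  Non-fiction, Staff: 148×117/357 = 48.50420
  Non-fiction, Public: 148×107/357 = 44.35854
Contributions (O − E)²/E:
  (82 − 77.86275)²/77.86275 = 0.2198
  (33 − 68.49580)²/68.49580 = 18.3946
  (94 − 62.64146)²/62.64146 = 15.6982
  (51 − 55.13725)²/55.13725 = 0.3104
  (84 − 48.50420)²/48.50420 = 25.9761
  (13 − 44.35854)²/44.35854 = 22.1684
χ² = 0.2198 + 18.3946 + 15.6982 + 0.3104 + 25.9761 + 22.1684 = 82.768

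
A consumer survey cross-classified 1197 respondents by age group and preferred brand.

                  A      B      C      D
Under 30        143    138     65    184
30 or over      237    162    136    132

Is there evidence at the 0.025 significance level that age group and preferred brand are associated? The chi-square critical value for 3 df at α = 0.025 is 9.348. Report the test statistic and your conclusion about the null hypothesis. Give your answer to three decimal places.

43.702; reject H₀

Row totals: 530, 667. Column totals: 380, 300, 201, 316. Grand total N = 1197.
Expected counts (row total × column total / N):
  Under 30, A: 530×380/1197 = 168.2540
  Under 30, B: 530×300/1197 = 132.8321
  Under 30, C: 530×201/1197 = 88.9975
  Under 30, D: 530×316/1197 = 139.9165
  30 or over, A: 667×380/1197 = 211.7460
  30 or over, B: 667×300/1197 = 167.1679
  30 or over, C: 667×201/1197 = 112.0025
  30 or over, D: 667×316/1197 = 176.0835
Contributions (O − E)²/E:
  (143 − 168.2540)²/168.2540 = 3.7905
  (138 − 132.8321)²/132.8321 = 0.2011
  (65 − 88.9975)²/88.9975 = 6.4707
  (184 − 139.9165)²/139.9165 = 13.8894
  (237 − 211.7460)²/211.7460 = 3.0119
  (162 − 167.1679)²/167.1679 = 0.1598
  (136 − 112.0025)²/112.0025 = 5.1417
  (132 − 176.0835)²/176.0835 = 11.0366
χ² = 3.7905 + 0.2011 + 6.4707 + 13.8894 + 3.0119 + 0.1598 + 5.1417 + 11.0366 = 43.702
df = (2−1)(4−1) = 3. Since 43.702 > 9.348, reject the null hypothesis of independence at α = 0.025.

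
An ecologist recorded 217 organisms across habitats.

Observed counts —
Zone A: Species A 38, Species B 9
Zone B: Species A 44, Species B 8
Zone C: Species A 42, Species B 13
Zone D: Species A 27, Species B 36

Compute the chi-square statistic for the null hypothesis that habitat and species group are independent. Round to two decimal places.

30.83

Row totals: 47, 52, 55, 63. Column totals: 151, 66. Grand total N = 217.
Expected counts (row total × column total / N):
  Zone A, Species A: 47×151/217 = 32.705
  Zone A, Species B: 47×66/217 = 14.295
  Zone B, Species A: 52×151/217 = 36.184
  Zone B, Species B: 52×66/217 = 15.816
  Zone C, Species A: 55×151/217 = 38.272
  Zone C, Species B: 55×66/217 = 16.728
  Zone D, Species A: 63×151/217 = 43.839
  Zone D, Species B: 63×66/217 = 19.161
Contributions (O − E)²/E:
  (38 − 32.705)²/32.705 = 0.8573
  (9 − 14.295)²/14.295 = 1.9613
  (44 − 36.184)²/36.184 = 1.6883
  (8 − 15.816)²/15.816 = 3.8625
  (42 − 38.272)²/38.272 = 0.3631
  (13 − 16.728)²/16.728 = 0.8308
  (27 − 43.839)²/43.839 = 6.4680
  (36 − 19.161)²/19.161 = 14.7984
χ² = 0.8573 + 1.9613 + 1.6883 + 3.8625 + 0.3631 + 0.8308 + 6.4680 + 14.7984 = 30.83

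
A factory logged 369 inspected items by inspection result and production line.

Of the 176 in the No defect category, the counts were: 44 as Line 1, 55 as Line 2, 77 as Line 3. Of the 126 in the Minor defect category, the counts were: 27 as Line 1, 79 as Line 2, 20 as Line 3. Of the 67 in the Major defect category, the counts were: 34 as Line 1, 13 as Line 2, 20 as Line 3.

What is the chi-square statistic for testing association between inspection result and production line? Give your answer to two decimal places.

Row totals: 176, 126, 67. Column totals: 105, 147, 117. Grand total N = 369.
Expected counts (row total × column total / N):
  No defect, Line 1: 176×105/369 = 50.081
  No defect, Line 2: 176×147/369 = 70.114
  No defect, Line 3: 176×117/369 = 55.805
  Minor defect, Line 1: 126×105/369 = 35.854
  Minor defect, Line 2: 126×147/369 = 50.195
  Minor defect, Line 3: 126×117/369 = 39.951
  Major defect, Line 1: 67×105/369 = 19.065
  Major defect, Line 2: 67×147/369 = 26.691
  Major defect, Line 3: 67×117/369 = 21.244
Contributions (O − E)²/E:
  (44 − 50.081)²/50.081 = 0.7384
  (55 − 70.114)²/70.114 = 3.2580
  (77 − 55.805)²/55.805 = 8.0500
  (27 − 35.854)²/35.854 = 2.1865
  (79 − 50.195)²/50.195 = 16.5301
  (20 − 39.951)²/39.951 = 9.9633
  (34 − 19.065)²/19.065 = 11.6997
  (13 − 26.691)²/26.691 = 7.0227
  (20 − 21.244)²/21.244 = 0.0728
χ² = 0.7384 + 3.2580 + 8.0500 + 2.1865 + 16.5301 + 9.9633 + 11.6997 + 7.0227 + 0.0728 = 59.52

59.52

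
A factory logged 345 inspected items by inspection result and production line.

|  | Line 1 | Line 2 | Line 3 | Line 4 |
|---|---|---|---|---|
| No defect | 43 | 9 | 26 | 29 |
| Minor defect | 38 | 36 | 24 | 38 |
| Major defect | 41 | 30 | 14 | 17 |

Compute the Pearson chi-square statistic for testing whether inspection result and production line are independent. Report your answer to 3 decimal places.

Row totals: 107, 136, 102. Column totals: 122, 75, 64, 84. Grand total N = 345.
Expected counts (row total × column total / N):
  No defect, Line 1: 107×122/345 = 37.8377
  No defect, Line 2: 107×75/345 = 23.2609
  No defect, Line 3: 107×64/345 = 19.8493
  No defect, Line 4: 107×84/345 = 26.0522
  Minor defect, Line 1: 136×122/345 = 48.0928
  Minor defect, Line 2: 136×75/345 = 29.5652
  Minor defect, Line 3: 136×64/345 = 25.2290
  Minor defect, Line 4: 136×84/345 = 33.1130
  Major defect, Line 1: 102×122/345 = 36.0696
  Major defect, Line 2: 102×75/345 = 22.1739
  Major defect, Line 3: 102×64/345 = 18.9217
  Major defect, Line 4: 102×84/345 = 24.8348
Contributions (O − E)²/E:
  (43 − 37.8377)²/37.8377 = 0.7043
  (9 − 23.2609)²/23.2609 = 8.7431
  (26 − 19.8493)²/19.8493 = 1.9059
  (29 − 26.0522)²/26.0522 = 0.3335
  (38 − 48.0928)²/48.0928 = 2.1181
  (36 − 29.5652)²/29.5652 = 1.4005
  (24 − 25.2290)²/25.2290 = 0.0599
  (38 − 33.1130)²/33.1130 = 0.7213
  (41 − 36.0696)²/36.0696 = 0.6739
  (30 − 22.1739)²/22.1739 = 2.7622
  (14 − 18.9217)²/18.9217 = 1.2802
  (17 − 24.8348)²/24.8348 = 2.4717
χ² = 0.7043 + 8.7431 + 1.9059 + 0.3335 + 2.1181 + 1.4005 + 0.0599 + 0.7213 + 0.6739 + 2.7622 + 1.2802 + 2.4717 = 23.175

23.175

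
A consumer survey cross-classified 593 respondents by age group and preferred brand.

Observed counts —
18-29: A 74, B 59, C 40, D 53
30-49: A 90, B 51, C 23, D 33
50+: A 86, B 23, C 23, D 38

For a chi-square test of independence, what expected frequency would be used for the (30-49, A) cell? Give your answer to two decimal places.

83.05

Row total (30-49) = 197; column total (A) = 250; grand total N = 593.
Expected count = (row total × column total) / N = 197 × 250 / 593 = 83.05.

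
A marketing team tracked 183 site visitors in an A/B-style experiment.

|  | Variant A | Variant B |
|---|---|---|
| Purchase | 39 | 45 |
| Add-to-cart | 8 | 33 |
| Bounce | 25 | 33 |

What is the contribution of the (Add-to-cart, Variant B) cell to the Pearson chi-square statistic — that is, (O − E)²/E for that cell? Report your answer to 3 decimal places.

Row total (Add-to-cart) = 41; column total (Variant B) = 111; N = 183.
Expected count E = 41 × 111 / 183 = 24.86885.
Contribution = (O − E)²/E = (33 − 24.86885)² / 24.86885 = 2.659.

2.659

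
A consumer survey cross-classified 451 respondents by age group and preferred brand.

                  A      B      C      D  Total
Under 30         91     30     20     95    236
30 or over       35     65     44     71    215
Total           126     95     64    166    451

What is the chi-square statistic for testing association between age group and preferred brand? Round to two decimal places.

49.38

Grand total N = 451.
Expected counts (row total × column total / N):
  Under 30, A: 236×126/451 = 65.933
  Under 30, B: 236×95/451 = 49.712
  Under 30, C: 236×64/451 = 33.490
  Under 30, D: 236×166/451 = 86.865
  30 or over, A: 215×126/451 = 60.067
  30 or over, B: 215×95/451 = 45.288
  30 or over, C: 215×64/451 = 30.510
  30 or over, D: 215×166/451 = 79.135
Contributions (O − E)²/E:
  (91 − 65.933)²/65.933 = 9.5302
  (30 − 49.712)²/49.712 = 7.8163
  (20 − 33.490)²/33.490 = 5.4339
  (95 − 86.865)²/86.865 = 0.7619
  (35 − 60.067)²/60.067 = 10.4609
  (65 − 45.288)²/45.288 = 8.5798
  (44 − 30.510)²/30.510 = 5.9646
  (71 − 79.135)²/79.135 = 0.8363
χ² = 9.5302 + 7.8163 + 5.4339 + 0.7619 + 10.4609 + 8.5798 + 5.9646 + 0.8363 = 49.38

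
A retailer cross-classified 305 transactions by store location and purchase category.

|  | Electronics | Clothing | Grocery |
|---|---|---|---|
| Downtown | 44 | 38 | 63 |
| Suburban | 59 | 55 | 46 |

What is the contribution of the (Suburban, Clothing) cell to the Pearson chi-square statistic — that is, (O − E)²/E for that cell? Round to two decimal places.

Row total (Suburban) = 160; column total (Clothing) = 93; N = 305.
Expected count E = 160 × 93 / 305 = 48.787.
Contribution = (O − E)²/E = (55 − 48.787)² / 48.787 = 0.79.

0.79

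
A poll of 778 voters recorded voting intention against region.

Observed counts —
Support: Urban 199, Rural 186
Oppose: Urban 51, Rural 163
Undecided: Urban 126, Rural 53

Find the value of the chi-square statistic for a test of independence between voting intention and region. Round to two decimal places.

88.06

Row totals: 385, 214, 179. Column totals: 376, 402. Grand total N = 778.
Expected counts (row total × column total / N):
  Support, Urban: 385×376/778 = 186.067
  Support, Rural: 385×402/778 = 198.933
  Oppose, Urban: 214×376/778 = 103.424
  Oppose, Rural: 214×402/778 = 110.576
  Undecided, Urban: 179×376/778 = 86.509
  Undecided, Rural: 179×402/778 = 92.491
Contributions (O − E)²/E:
  (199 − 186.067)²/186.067 = 0.8989
  (186 − 198.933)²/198.933 = 0.8408
  (51 − 103.424)²/103.424 = 26.5729
  (163 − 110.576)²/110.576 = 24.8542
  (126 − 86.509)²/86.509 = 18.0275
  (53 − 92.491)²/92.491 = 16.8615
χ² = 0.8989 + 0.8408 + 26.5729 + 24.8542 + 18.0275 + 16.8615 = 88.06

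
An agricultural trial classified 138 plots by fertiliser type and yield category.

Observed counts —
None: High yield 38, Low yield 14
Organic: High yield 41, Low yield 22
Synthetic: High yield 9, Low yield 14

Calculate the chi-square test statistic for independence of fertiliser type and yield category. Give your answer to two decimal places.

8.04

Row totals: 52, 63, 23. Column totals: 88, 50. Grand total N = 138.
Expected counts (row total × column total / N):
  None, High yield: 52×88/138 = 33.159
  None, Low yield: 52×50/138 = 18.841
  Organic, High yield: 63×88/138 = 40.174
  Organic, Low yield: 63×50/138 = 22.826
  Synthetic, High yield: 23×88/138 = 14.667
  Synthetic, Low yield: 23×50/138 = 8.333
Contributions (O − E)²/E:
  (38 − 33.159)²/33.159 = 0.7068
  (14 − 18.841)²/18.841 = 1.2438
  (41 − 40.174)²/40.174 = 0.0170
  (22 − 22.826)²/22.826 = 0.0299
  (9 − 14.667)²/14.667 = 2.1896
  (14 − 8.333)²/8.333 = 3.8539
χ² = 0.7068 + 1.2438 + 0.0170 + 0.0299 + 2.1896 + 3.8539 = 8.04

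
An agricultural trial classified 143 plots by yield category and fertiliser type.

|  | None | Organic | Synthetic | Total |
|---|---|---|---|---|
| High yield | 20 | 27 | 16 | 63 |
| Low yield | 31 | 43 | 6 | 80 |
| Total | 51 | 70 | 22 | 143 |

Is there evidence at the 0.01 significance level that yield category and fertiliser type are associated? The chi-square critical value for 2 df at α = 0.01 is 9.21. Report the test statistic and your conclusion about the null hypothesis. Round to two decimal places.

8.68; fail to reject H₀

Grand total N = 143.
Expected counts (row total × column total / N):
  High yield, None: 63×51/143 = 22.469
  High yield, Organic: 63×70/143 = 30.839
  High yield, Synthetic: 63×22/143 = 9.692
  Low yield, None: 80×51/143 = 28.531
  Low yield, Organic: 80×70/143 = 39.161
  Low yield, Synthetic: 80×22/143 = 12.308
Contributions (O − E)²/E:
  (20 − 22.469)²/22.469 = 0.2713
  (27 − 30.839)²/30.839 = 0.4779
  (16 − 9.692)²/9.692 = 4.1055
  (31 − 28.531)²/28.531 = 0.2137
  (43 − 39.161)²/39.161 = 0.3763
  (6 − 12.308)²/12.308 = 3.2329
χ² = 0.2713 + 0.4779 + 4.1055 + 0.2137 + 0.3763 + 3.2329 = 8.68
df = (2−1)(3−1) = 2. Since 8.68 < 9.21, fail to reject the null hypothesis of independence at α = 0.01.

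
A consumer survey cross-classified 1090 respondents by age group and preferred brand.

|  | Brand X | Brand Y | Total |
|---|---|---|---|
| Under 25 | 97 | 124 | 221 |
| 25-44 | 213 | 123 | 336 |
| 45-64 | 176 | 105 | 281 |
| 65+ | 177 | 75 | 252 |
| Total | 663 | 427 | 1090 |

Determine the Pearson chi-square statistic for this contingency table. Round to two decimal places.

Grand total N = 1090.
Expected counts (row total × column total / N):
  Under 25, Brand X: 221×663/1090 = 134.425
  Under 25, Brand Y: 221×427/1090 = 86.575
  25-44, Brand X: 336×663/1090 = 204.374
  25-44, Brand Y: 336×427/1090 = 131.626
  45-64, Brand X: 281×663/1090 = 170.920
  45-64, Brand Y: 281×427/1090 = 110.080
  65+, Brand X: 252×663/1090 = 153.281
  65+, Brand Y: 252×427/1090 = 98.719
Contributions (O − E)²/E:
  (97 − 134.425)²/134.425 = 10.4194
  (124 − 86.575)²/86.575 = 16.1782
  (213 − 204.374)²/204.374 = 0.3641
  (123 − 131.626)²/131.626 = 0.5653
  (176 − 170.920)²/170.920 = 0.1510
  (105 − 110.080)²/110.080 = 0.2344
  (177 − 153.281)²/153.281 = 3.6703
  (75 − 98.719)²/98.719 = 5.6989
χ² = 10.4194 + 16.1782 + 0.3641 + 0.5653 + 0.1510 + 0.2344 + 3.6703 + 5.6989 = 37.28

37.28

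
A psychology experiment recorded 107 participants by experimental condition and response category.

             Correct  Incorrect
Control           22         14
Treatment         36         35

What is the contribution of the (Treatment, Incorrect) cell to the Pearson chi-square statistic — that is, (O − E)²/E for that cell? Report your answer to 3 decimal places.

0.190

Row total (Treatment) = 71; column total (Incorrect) = 49; N = 107.
Expected count E = 71 × 49 / 107 = 32.5140.
Contribution = (O − E)²/E = (35 − 32.5140)² / 32.5140 = 0.190.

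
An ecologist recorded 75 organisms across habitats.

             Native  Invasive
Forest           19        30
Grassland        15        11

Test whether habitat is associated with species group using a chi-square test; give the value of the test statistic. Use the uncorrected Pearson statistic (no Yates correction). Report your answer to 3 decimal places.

2.453

Row totals: 49, 26. Column totals: 34, 41. Grand total N = 75.
Expected counts (row total × column total / N):
  Forest, Native: 49×34/75 = 22.2133
  Forest, Invasive: 49×41/75 = 26.7867
  Grassland, Native: 26×34/75 = 11.7867
  Grassland, Invasive: 26×41/75 = 14.2133
Contributions (O − E)²/E:
  (19 − 22.2133)²/22.2133 = 0.4648
  (30 − 26.7867)²/26.7867 = 0.3855
  (15 − 11.7867)²/11.7867 = 0.8760
  (11 − 14.2133)²/14.2133 = 0.7265
χ² = 0.4648 + 0.3855 + 0.8760 + 0.7265 = 2.453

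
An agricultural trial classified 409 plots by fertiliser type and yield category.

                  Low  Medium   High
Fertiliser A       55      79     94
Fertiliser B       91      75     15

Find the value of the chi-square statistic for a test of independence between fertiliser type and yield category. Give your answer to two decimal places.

Row totals: 228, 181. Column totals: 146, 154, 109. Grand total N = 409.
Expected counts (row total × column total / N):
  Fertiliser A, Low: 228×146/409 = 81.389
  Fertiliser A, Medium: 228×154/409 = 85.848
  Fertiliser A, High: 228×109/409 = 60.763
  Fertiliser B, Low: 181×146/409 = 64.611
  Fertiliser B, Medium: 181×154/409 = 68.152
  Fertiliser B, High: 181×109/409 = 48.237
Contributions (O − E)²/E:
  (55 − 81.389)²/81.389 = 8.5562
  (79 − 85.848)²/85.848 = 0.5463
  (94 − 60.763)²/60.763 = 18.1804
  (91 − 64.611)²/64.611 = 10.7780
  (75 − 68.152)²/68.152 = 0.6881
  (15 − 48.237)²/48.237 = 22.9015
χ² = 8.5562 + 0.5463 + 18.1804 + 10.7780 + 0.6881 + 22.9015 = 61.65

61.65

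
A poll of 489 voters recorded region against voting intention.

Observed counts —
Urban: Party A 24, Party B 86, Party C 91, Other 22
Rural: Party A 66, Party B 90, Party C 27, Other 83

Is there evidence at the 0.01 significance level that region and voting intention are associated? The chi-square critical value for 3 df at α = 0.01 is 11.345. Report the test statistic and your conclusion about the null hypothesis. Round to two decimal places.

Row totals: 223, 266. Column totals: 90, 176, 118, 105. Grand total N = 489.
Expected counts (row total × column total / N):
  Urban, Party A: 223×90/489 = 41.043
  Urban, Party B: 223×176/489 = 80.262
  Urban, Party C: 223×118/489 = 53.812
  Urban, Other: 223×105/489 = 47.883
  Rural, Party A: 266×90/489 = 48.957
  Rural, Party B: 266×176/489 = 95.738
  Rural, Party C: 266×118/489 = 64.188
  Rural, Other: 266×105/489 = 57.117
Contributions (O − E)²/E:
  (24 − 41.043)²/41.043 = 7.0771
  (86 − 80.262)²/80.262 = 0.4102
  (91 − 53.812)²/53.812 = 25.6996
  (22 − 47.883)²/47.883 = 13.9910
  (66 − 48.957)²/48.957 = 5.9330
  (90 − 95.738)²/95.738 = 0.3439
  (27 − 64.188)²/64.188 = 21.5453
  (83 − 57.117)²/57.117 = 11.7291
χ² = 7.0771 + 0.4102 + 25.6996 + 13.9910 + 5.9330 + 0.3439 + 21.5453 + 11.7291 = 86.73
df = (2−1)(4−1) = 3. Since 86.73 > 11.345, reject the null hypothesis of independence at α = 0.01.

86.73; reject H₀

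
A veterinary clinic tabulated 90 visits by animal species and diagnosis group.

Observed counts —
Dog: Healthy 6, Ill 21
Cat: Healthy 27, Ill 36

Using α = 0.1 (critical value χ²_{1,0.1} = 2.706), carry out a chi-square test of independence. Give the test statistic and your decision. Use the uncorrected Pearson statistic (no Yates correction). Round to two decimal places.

3.47; reject H₀

Row totals: 27, 63. Column totals: 33, 57. Grand total N = 90.
Expected counts (row total × column total / N):
  Dog, Healthy: 27×33/90 = 9.900
  Dog, Ill: 27×57/90 = 17.100
  Cat, Healthy: 63×33/90 = 23.100
  Cat, Ill: 63×57/90 = 39.900
Contributions (O − E)²/E:
  (6 − 9.900)²/9.900 = 1.5364
  (21 − 17.100)²/17.100 = 0.8895
  (27 − 23.100)²/23.100 = 0.6584
  (36 − 39.900)²/39.900 = 0.3812
χ² = 1.5364 + 0.8895 + 0.6584 + 0.3812 = 3.47
df = (2−1)(2−1) = 1. Since 3.47 > 2.706, reject the null hypothesis of independence at α = 0.1.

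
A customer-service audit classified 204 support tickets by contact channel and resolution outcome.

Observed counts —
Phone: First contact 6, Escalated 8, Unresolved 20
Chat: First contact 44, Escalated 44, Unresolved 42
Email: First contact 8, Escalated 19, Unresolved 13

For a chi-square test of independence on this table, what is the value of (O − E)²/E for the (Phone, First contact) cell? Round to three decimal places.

1.391

Row total (Phone) = 34; column total (First contact) = 58; N = 204.
Expected count E = 34 × 58 / 204 = 9.6667.
Contribution = (O − E)²/E = (6 − 9.6667)² / 9.6667 = 1.391.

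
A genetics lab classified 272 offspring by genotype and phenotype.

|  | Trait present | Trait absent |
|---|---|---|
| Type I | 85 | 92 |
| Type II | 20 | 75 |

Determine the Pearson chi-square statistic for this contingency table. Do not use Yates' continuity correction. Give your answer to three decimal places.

18.972

Row totals: 177, 95. Column totals: 105, 167. Grand total N = 272.
Expected counts (row total × column total / N):
  Type I, Trait present: 177×105/272 = 68.3272
  Type I, Trait absent: 177×167/272 = 108.6728
  Type II, Trait present: 95×105/272 = 36.6728
  Type II, Trait absent: 95×167/272 = 58.3272
Contributions (O − E)²/E:
  (85 − 68.3272)²/68.3272 = 4.0684
  (92 − 108.6728)²/108.6728 = 2.5580
  (20 − 36.6728)²/36.6728 = 7.5801
  (75 − 58.3272)²/58.3272 = 4.7659
χ² = 4.0684 + 2.5580 + 7.5801 + 4.7659 = 18.972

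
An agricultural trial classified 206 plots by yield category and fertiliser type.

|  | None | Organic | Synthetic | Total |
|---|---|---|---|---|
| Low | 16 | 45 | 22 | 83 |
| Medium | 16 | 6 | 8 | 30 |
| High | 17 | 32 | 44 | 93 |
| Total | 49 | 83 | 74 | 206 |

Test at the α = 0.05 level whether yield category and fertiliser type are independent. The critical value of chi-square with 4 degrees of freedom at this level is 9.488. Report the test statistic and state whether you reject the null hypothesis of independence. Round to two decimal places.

26.89; reject H₀

Grand total N = 206.
Expected counts (row total × column total / N):
  Low, None: 83×49/206 = 19.743
  Low, Organic: 83×83/206 = 33.442
  Low, Synthetic: 83×74/206 = 29.816
  Medium, None: 30×49/206 = 7.136
  Medium, Organic: 30×83/206 = 12.087
  Medium, Synthetic: 30×74/206 = 10.777
  High, None: 93×49/206 = 22.121
  High, Organic: 93×83/206 = 37.471
  High, Synthetic: 93×74/206 = 33.408
Contributions (O − E)²/E:
  (16 − 19.743)²/19.743 = 0.7096
  (45 − 33.442)²/33.442 = 3.9946
  (22 − 29.816)²/29.816 = 2.0489
  (16 − 7.136)²/7.136 = 11.0104
  (6 − 12.087)²/12.087 = 3.0654
  (8 − 10.777)²/10.777 = 0.7156
  (17 − 22.121)²/22.121 = 1.1855
  (32 − 37.471)²/37.471 = 0.7988
  (44 − 33.408)²/33.408 = 3.3582
χ² = 0.7096 + 3.9946 + 2.0489 + 11.0104 + 3.0654 + 0.7156 + 1.1855 + 0.7988 + 3.3582 = 26.89
df = (3−1)(3−1) = 4. Since 26.89 > 9.488, reject the null hypothesis of independence at α = 0.05.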